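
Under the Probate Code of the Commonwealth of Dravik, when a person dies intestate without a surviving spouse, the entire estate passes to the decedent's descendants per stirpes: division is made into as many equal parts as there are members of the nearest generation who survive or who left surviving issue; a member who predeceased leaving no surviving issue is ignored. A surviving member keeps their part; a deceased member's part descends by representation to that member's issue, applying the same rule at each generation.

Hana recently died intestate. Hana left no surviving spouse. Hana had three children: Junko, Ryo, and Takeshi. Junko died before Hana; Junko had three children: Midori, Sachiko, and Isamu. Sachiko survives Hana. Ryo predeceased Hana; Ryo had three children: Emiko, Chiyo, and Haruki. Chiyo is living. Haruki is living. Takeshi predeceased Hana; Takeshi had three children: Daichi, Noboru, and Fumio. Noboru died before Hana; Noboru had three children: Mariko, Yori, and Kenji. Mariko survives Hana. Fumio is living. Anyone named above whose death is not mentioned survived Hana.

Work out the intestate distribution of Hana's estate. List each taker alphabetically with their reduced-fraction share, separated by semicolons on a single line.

There is no surviving spouse, so the entire estate passes to Hana's descendants per stirpes.
The estate is divided into 3 equal shares of 1/3 among Junko, Ryo, Takeshi.
Junko predeceased; the 1/3 allotted to Junko's branch passes to Junko's issue by representation.
The 1/3 is divided into 3 equal shares of 1/9 among Midori, Sachiko, Isamu.
Midori is living and takes 1/9.
Sachiko is living and takes 1/9.
Isamu is living and takes 1/9.
Ryo predeceased; the 1/3 allotted to Ryo's branch passes to Ryo's issue by representation.
The 1/3 is divided into 3 equal shares of 1/9 among Emiko, Chiyo, Haruki.
Emiko is living and takes 1/9.
Chiyo is living and takes 1/9.
Haruki is living and takes 1/9.
Takeshi predeceased; the 1/3 allotted to Takeshi's branch passes to Takeshi's issue by representation.
The 1/3 is divided into 3 equal shares of 1/9 among Daichi, Noboru, Fumio.
Daichi is living and takes 1/9.
Noboru predeceased; the 1/9 allotted to Noboru's branch passes to Noboru's issue by representation.
The 1/9 is divided into 3 equal shares of 1/27 among Mariko, Yori, Kenji.
Mariko is living and takes 1/27.
Yori is living and takes 1/27.
Kenji is living and takes 1/27.
Fumio is living and takes 1/9.

Chiyo 1/9; Daichi 1/9; Emiko 1/9; Fumio 1/9; Haruki 1/9; Isamu 1/9; Kenji 1/27; Mariko 1/27; Midori 1/9; Sachiko 1/9; Yori 1/27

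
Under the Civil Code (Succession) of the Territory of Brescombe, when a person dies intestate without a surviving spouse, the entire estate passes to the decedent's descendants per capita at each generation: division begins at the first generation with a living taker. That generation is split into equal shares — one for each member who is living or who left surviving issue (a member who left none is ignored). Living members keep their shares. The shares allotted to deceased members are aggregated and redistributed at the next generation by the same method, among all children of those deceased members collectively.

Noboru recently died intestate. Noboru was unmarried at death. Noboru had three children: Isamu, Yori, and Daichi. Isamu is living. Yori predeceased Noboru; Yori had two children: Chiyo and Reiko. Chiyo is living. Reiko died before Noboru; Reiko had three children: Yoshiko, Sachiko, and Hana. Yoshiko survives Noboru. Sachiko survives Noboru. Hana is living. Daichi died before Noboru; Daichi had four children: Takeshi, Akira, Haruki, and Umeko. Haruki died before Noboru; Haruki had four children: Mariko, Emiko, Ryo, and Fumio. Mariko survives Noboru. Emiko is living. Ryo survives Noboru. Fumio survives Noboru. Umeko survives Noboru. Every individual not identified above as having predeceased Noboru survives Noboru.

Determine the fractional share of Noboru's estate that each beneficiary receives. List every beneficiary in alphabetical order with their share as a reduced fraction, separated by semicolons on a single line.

Akira 1/9; Chiyo 1/9; Emiko 2/63; Fumio 2/63; Hana 2/63; Isamu 1/3; Mariko 2/63; Ryo 2/63; Sachiko 2/63; Takeshi 1/9; Umeko 1/9; Yoshiko 2/63

There is no surviving spouse, so the entire estate passes to Noboru's descendants per capita at each generation.
At generation 1 (Isamu, Yori, Daichi) there are 3 shares of (1)/3 = 1/3 each.
Living: Isamu — each takes 1/3.
Deceased: Yori and Daichi. Their combined 2/3 is pooled and carried to generation 2.
At generation 2 (Chiyo, Reiko, Takeshi, Akira, Haruki, Umeko) there are 6 shares of (2/3)/6 = 1/9 each.
Living: Chiyo, Takeshi, Akira, and Umeko — each takes 1/9.
Deceased: Reiko and Haruki. Their combined 2/9 is pooled and carried to generation 3.
At generation 3 (Yoshiko, Sachiko, Hana, Mariko, Emiko, Ryo, Fumio) there are 7 shares of (2/9)/7 = 2/63 each.
Living: Yoshiko, Sachiko, Hana, Mariko, Emiko, Ryo, and Fumio — each takes 2/63.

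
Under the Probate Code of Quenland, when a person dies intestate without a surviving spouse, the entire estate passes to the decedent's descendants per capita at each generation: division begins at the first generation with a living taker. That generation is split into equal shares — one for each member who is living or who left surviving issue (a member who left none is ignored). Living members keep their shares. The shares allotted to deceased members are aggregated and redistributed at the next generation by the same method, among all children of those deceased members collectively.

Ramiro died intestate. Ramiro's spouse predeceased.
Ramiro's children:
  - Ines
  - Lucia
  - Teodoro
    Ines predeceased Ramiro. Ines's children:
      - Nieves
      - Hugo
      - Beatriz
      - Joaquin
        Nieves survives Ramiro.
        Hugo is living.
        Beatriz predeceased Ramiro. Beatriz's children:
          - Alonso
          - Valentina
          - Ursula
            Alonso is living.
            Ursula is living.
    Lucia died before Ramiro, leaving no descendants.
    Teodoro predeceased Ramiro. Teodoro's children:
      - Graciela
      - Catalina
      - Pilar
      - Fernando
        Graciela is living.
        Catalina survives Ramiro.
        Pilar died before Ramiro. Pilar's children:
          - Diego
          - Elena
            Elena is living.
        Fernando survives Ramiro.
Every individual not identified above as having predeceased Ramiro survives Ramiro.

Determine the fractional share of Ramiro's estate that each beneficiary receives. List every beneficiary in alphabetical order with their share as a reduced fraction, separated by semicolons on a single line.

Alonso 1/20; Catalina 1/8; Diego 1/20; Elena 1/20; Fernando 1/8; Graciela 1/8; Hugo 1/8; Joaquin 1/8; Nieves 1/8; Ursula 1/20; Valentina 1/20

There is no surviving spouse, so the entire estate passes to Ramiro's descendants per capita at each generation.
No one at generation 1 (Ines, Teodoro) is living; moving to the next generation.
At generation 2 (Nieves, Hugo, Beatriz, Joaquin, Graciela, Catalina, Pilar, Fernando) there are 8 shares of (1)/8 = 1/8 each.
Living: Nieves, Hugo, Joaquin, Graciela, Catalina, and Fernando — each takes 1/8.
Deceased: Beatriz and Pilar. Their combined 1/4 is pooled and carried to generation 3.
At generation 3 (Alonso, Valentina, Ursula, Diego, Elena) there are 5 shares of (1/4)/5 = 1/20 each.
Living: Alonso, Valentina, Ursula, Diego, and Elena — each takes 1/20.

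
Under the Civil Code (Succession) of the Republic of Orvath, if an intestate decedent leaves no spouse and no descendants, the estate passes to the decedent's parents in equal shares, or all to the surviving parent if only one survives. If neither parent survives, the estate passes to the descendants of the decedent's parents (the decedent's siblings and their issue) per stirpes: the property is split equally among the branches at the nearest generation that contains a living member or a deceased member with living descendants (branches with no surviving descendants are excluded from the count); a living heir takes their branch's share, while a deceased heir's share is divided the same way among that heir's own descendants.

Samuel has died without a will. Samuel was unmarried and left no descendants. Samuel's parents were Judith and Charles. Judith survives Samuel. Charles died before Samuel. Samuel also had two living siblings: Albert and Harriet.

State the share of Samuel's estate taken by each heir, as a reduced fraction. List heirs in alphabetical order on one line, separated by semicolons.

Judith 1

Only one parent, Judith, survives, so Judith takes the entire estate. The siblings take nothing because a surviving parent has priority.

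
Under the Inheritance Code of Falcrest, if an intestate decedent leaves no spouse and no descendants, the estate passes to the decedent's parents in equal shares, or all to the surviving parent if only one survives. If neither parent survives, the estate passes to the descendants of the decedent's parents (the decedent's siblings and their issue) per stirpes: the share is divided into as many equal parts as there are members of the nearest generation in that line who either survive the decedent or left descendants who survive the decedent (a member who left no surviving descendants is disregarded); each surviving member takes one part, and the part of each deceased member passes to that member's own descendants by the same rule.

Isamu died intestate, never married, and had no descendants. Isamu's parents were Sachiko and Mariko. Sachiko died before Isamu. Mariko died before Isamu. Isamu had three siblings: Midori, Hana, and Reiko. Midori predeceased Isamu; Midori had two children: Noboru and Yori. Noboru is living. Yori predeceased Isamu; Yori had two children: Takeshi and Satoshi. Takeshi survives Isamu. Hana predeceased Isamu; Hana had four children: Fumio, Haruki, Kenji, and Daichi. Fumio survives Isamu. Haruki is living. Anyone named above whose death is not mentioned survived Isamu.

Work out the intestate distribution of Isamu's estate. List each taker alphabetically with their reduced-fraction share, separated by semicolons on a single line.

Daichi 1/12; Fumio 1/12; Haruki 1/12; Kenji 1/12; Noboru 1/6; Reiko 1/3; Satoshi 1/12; Takeshi 1/12

Neither parent survives and there are no descendants, so the estate passes to Isamu's siblings and their issue per stirpes.
The estate is divided into 3 equal shares of 1/3 among Midori, Hana, Reiko.
Midori predeceased; the 1/3 allotted to Midori's branch passes to Midori's issue by representation.
The 1/3 is divided into 2 equal shares of 1/6 among Noboru, Yori.
Noboru is living and takes 1/6.
Yori predeceased; the 1/6 allotted to Yori's branch passes to Yori's issue by representation.
The 1/6 is divided into 2 equal shares of 1/12 among Takeshi, Satoshi.
Takeshi is living and takes 1/12.
Satoshi is living and takes 1/12.
Hana predeceased; the 1/3 allotted to Hana's branch passes to Hana's issue by representation.
The 1/3 is divided into 4 equal shares of 1/12 among Fumio, Haruki, Kenji, Daichi.
Fumio is living and takes 1/12.
Haruki is living and takes 1/12.
Kenji is living and takes 1/12.
Daichi is living and takes 1/12.
Reiko is living and takes 1/3.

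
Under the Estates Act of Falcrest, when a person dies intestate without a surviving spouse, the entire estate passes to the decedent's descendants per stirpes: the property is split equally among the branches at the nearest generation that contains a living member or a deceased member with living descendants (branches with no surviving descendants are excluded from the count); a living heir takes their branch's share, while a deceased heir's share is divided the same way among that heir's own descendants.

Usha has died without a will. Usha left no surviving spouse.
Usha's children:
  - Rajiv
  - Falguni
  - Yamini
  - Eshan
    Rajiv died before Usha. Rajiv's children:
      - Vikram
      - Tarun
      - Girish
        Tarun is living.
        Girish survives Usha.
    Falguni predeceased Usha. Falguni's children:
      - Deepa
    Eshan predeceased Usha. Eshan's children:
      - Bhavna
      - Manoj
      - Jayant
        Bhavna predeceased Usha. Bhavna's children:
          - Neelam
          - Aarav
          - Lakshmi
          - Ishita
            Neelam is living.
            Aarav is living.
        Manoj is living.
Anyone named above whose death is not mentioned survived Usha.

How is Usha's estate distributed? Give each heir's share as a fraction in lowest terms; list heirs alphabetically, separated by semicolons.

Aarav 1/48; Deepa 1/4; Girish 1/12; Ishita 1/48; Jayant 1/12; Lakshmi 1/48; Manoj 1/12; Neelam 1/48; Tarun 1/12; Vikram 1/12; Yamini 1/4

There is no surviving spouse, so the entire estate passes to Usha's descendants per stirpes.
The estate is divided into 4 equal shares of 1/4 among Rajiv, Falguni, Yamini, Eshan.
Rajiv predeceased; the 1/4 allotted to Rajiv's branch passes to Rajiv's issue by representation.
The 1/4 is divided into 3 equal shares of 1/12 among Vikram, Tarun, Girish.
Vikram is living and takes 1/12.
Tarun is living and takes 1/12.
Girish is living and takes 1/12.
Falguni predeceased; the 1/4 allotted to Falguni's branch passes to Falguni's issue by representation.
Deepa is the sole taker at this level and receives the full 1/4.
Yamini is living and takes 1/4.
Eshan predeceased; the 1/4 allotted to Eshan's branch passes to Eshan's issue by representation.
The 1/4 is divided into 3 equal shares of 1/12 among Bhavna, Manoj, Jayant.
Bhavna predeceased; the 1/12 allotted to Bhavna's branch passes to Bhavna's issue by representation.
The 1/12 is divided into 4 equal shares of 1/48 among Neelam, Aarav, Lakshmi, Ishita.
Neelam is living and takes 1/48.
Aarav is living and takes 1/48.
Lakshmi is living and takes 1/48.
Ishita is living and takes 1/48.
Manoj is living and takes 1/12.
Jayant is living and takes 1/12.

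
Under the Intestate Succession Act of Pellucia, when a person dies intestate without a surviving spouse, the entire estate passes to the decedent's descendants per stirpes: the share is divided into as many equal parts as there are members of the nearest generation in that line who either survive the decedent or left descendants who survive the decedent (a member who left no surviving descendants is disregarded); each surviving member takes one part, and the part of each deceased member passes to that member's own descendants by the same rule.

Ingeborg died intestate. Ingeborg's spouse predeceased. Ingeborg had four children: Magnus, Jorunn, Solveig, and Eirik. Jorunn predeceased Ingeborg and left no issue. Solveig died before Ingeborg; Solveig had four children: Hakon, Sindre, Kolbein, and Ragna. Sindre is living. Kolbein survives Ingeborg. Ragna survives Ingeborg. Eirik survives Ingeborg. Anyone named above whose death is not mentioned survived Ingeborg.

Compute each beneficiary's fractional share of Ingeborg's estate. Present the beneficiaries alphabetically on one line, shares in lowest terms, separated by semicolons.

There is no surviving spouse, so the entire estate passes to Ingeborg's descendants per stirpes.
Jorunn left no surviving issue, so that branch lapses and is disregarded.
The estate is divided into 3 equal shares of 1/3 among Magnus, Solveig, Eirik.
Magnus is living and takes 1/3.
Solveig predeceased; the 1/3 allotted to Solveig's branch passes to Solveig's issue by representation.
The 1/3 is divided into 4 equal shares of 1/12 among Hakon, Sindre, Kolbein, Ragna.
Hakon is living and takes 1/12.
Sindre is living and takes 1/12.
Kolbein is living and takes 1/12.
Ragna is living and takes 1/12.
Eirik is living and takes 1/3.

Eirik 1/3; Hakon 1/12; Kolbein 1/12; Magnus 1/3; Ragna 1/12; Sindre 1/12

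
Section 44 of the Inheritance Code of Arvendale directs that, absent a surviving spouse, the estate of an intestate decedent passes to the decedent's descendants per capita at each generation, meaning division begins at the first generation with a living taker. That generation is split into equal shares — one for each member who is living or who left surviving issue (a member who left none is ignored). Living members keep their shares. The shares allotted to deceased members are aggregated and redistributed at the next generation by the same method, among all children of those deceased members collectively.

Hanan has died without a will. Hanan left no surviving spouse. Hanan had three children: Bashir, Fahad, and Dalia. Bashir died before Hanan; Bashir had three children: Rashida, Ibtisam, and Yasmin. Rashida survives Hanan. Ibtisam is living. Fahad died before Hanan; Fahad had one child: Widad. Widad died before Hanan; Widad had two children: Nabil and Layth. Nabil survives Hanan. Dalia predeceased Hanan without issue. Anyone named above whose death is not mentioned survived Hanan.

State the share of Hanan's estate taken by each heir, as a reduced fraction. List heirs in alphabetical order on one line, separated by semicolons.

Ibtisam 1/4; Layth 1/8; Nabil 1/8; Rashida 1/4; Yasmin 1/4

There is no surviving spouse, so the entire estate passes to Hanan's descendants per capita at each generation.
No one at generation 1 (Bashir, Fahad) is living; moving to the next generation.
At generation 2 (Rashida, Ibtisam, Yasmin, Widad) there are 4 shares of (1)/4 = 1/4 each.
Living: Rashida, Ibtisam, and Yasmin — each takes 1/4.
Deceased: Widad. That 1/4 share is carried to generation 3.
At generation 3 (Nabil, Layth) there are 2 shares of (1/4)/2 = 1/8 each.
Living: Nabil and Layth — each takes 1/8.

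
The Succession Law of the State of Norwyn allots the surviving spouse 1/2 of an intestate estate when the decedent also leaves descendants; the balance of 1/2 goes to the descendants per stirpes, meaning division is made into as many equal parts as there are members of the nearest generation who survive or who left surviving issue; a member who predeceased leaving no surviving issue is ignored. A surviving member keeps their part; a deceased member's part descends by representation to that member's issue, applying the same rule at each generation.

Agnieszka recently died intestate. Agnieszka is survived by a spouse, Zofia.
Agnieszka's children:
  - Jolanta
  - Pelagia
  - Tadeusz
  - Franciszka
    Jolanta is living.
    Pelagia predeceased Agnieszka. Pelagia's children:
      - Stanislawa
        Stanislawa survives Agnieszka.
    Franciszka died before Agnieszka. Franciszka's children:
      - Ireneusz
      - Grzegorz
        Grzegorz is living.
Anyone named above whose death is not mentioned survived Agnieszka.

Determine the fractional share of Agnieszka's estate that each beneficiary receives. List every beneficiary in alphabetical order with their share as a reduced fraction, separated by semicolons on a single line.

Zofia, as surviving spouse, takes 1/2.
The remaining 1/2 passes to Agnieszka's descendants per stirpes.
The 1/2 is divided into 4 equal shares of 1/8 among Jolanta, Pelagia, Tadeusz, Franciszka.
Jolanta is living and takes 1/8.
Pelagia predeceased; the 1/8 allotted to Pelagia's branch passes to Pelagia's issue by representation.
Stanislawa is the sole taker at this level and receives the full 1/8.
Tadeusz is living and takes 1/8.
Franciszka predeceased; the 1/8 allotted to Franciszka's branch passes to Franciszka's issue by representation.
The 1/8 is divided into 2 equal shares of 1/16 among Ireneusz, Grzegorz.
Ireneusz is living and takes 1/16.
Grzegorz is living and takes 1/16.

Grzegorz 1/16; Ireneusz 1/16; Jolanta 1/8; Stanislawa 1/8; Tadeusz 1/8; Zofia 1/2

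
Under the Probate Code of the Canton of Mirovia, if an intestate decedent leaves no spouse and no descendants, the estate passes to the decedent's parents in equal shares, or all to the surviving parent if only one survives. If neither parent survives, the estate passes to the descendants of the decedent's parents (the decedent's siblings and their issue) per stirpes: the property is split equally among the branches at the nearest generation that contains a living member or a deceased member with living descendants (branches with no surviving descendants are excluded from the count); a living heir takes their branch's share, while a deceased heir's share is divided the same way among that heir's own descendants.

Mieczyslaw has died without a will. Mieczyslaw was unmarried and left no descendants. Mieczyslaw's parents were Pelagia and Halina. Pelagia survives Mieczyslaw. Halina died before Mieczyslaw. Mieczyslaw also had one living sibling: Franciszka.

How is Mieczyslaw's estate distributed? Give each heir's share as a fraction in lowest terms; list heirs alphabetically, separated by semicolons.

Only one parent, Pelagia, survives, so Pelagia takes the entire estate. The siblings take nothing because a surviving parent has priority.

Pelagia 1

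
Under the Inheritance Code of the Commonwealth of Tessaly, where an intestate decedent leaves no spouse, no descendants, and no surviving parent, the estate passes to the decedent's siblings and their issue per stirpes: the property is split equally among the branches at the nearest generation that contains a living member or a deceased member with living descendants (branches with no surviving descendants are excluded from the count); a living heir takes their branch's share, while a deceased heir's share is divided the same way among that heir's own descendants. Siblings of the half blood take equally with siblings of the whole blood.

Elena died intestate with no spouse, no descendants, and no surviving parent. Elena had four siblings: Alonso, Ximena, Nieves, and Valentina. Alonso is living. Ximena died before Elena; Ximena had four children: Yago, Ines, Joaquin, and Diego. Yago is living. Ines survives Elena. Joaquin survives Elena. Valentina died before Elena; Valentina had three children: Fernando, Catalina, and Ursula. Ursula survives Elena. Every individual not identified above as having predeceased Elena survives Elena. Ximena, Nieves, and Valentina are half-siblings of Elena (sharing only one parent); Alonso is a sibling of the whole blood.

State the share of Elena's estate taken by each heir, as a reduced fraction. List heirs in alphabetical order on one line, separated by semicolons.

Alonso 1/4; Catalina 1/12; Diego 1/16; Fernando 1/12; Ines 1/16; Joaquin 1/16; Nieves 1/4; Ursula 1/12; Yago 1/16

No spouse, descendants, or parent survives, so the estate passes to Elena's siblings per stirpes.
Half-blood and whole-blood siblings take equally under the stated rule.
The estate is divided into 4 equal shares of 1/4 among Alonso, Ximena, Nieves, Valentina.
Alonso is living and takes 1/4.
Ximena predeceased; the 1/4 allotted to Ximena's branch passes to Ximena's issue by representation.
The 1/4 is divided into 4 equal shares of 1/16 among Yago, Ines, Joaquin, Diego.
Yago is living and takes 1/16.
Ines is living and takes 1/16.
Joaquin is living and takes 1/16.
Diego is living and takes 1/16.
Nieves is living and takes 1/4.
Valentina predeceased; the 1/4 allotted to Valentina's branch passes to Valentina's issue by representation.
The 1/4 is divided into 3 equal shares of 1/12 among Fernando, Catalina, Ursula.
Fernando is living and takes 1/12.
Catalina is living and takes 1/12.
Ursula is living and takes 1/12.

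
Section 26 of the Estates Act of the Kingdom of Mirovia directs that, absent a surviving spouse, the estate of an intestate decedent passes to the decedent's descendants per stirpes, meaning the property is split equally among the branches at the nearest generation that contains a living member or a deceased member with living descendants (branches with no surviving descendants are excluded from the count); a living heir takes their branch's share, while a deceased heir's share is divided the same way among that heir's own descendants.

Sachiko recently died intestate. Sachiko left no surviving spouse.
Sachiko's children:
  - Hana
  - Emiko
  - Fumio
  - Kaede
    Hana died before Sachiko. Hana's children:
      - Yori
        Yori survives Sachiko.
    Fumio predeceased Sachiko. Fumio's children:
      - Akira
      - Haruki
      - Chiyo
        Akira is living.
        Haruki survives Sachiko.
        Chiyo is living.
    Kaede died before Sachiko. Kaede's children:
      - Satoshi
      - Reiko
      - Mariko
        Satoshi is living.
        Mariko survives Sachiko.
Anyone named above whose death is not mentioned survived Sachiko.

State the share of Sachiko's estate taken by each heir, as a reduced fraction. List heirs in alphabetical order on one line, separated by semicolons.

Akira 1/12; Chiyo 1/12; Emiko 1/4; Haruki 1/12; Mariko 1/12; Reiko 1/12; Satoshi 1/12; Yori 1/4

There is no surviving spouse, so the entire estate passes to Sachiko's descendants per stirpes.
The estate is divided into 4 equal shares of 1/4 among Hana, Emiko, Fumio, Kaede.
Hana predeceased; the 1/4 allotted to Hana's branch passes to Hana's issue by representation.
Yori is the sole taker at this level and receives the full 1/4.
Emiko is living and takes 1/4.
Fumio predeceased; the 1/4 allotted to Fumio's branch passes to Fumio's issue by representation.
The 1/4 is divided into 3 equal shares of 1/12 among Akira, Haruki, Chiyo.
Akira is living and takes 1/12.
Haruki is living and takes 1/12.
Chiyo is living and takes 1/12.
Kaede predeceased; the 1/4 allotted to Kaede's branch passes to Kaede's issue by representation.
The 1/4 is divided into 3 equal shares of 1/12 among Satoshi, Reiko, Mariko.
Satoshi is living and takes 1/12.
Reiko is living and takes 1/12.
Mariko is living and takes 1/12.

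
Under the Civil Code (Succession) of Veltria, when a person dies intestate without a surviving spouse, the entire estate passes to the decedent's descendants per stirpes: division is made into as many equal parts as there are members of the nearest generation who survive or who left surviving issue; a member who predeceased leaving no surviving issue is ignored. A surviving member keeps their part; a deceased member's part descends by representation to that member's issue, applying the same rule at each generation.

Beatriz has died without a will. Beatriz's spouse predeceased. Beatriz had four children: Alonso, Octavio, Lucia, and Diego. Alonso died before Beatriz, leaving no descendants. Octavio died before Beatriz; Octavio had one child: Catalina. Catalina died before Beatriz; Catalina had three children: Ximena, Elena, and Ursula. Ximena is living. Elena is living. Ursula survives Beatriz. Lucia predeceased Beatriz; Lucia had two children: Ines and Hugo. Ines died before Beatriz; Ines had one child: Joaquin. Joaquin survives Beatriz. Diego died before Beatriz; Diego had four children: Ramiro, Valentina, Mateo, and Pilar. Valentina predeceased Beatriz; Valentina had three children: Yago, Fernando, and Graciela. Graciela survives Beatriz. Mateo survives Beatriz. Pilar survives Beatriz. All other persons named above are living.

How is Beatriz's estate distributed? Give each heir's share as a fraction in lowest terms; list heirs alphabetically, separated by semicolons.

There is no surviving spouse, so the entire estate passes to Beatriz's descendants per stirpes.
Alonso left no surviving issue, so that branch lapses and is disregarded.
The estate is divided into 3 equal shares of 1/3 among Octavio, Lucia, Diego.
Octavio predeceased; the 1/3 allotted to Octavio's branch passes to Octavio's issue by representation.
Catalina's line is the sole branch at this level, so the full 1/3 passes to Catalina's issue by representation.
The 1/3 is divided into 3 equal shares of 1/9 among Ximena, Elena, Ursula.
Ximena is living and takes 1/9.
Elena is living and takes 1/9.
Ursula is living and takes 1/9.
Lucia predeceased; the 1/3 allotted to Lucia's branch passes to Lucia's issue by representation.
The 1/3 is divided into 2 equal shares of 1/6 among Ines, Hugo.
Ines predeceased; the 1/6 allotted to Ines's branch passes to Ines's issue by representation.
Joaquin is the sole taker at this level and receives the full 1/6.
Hugo is living and takes 1/6.
Diego predeceased; the 1/3 allotted to Diego's branch passes to Diego's issue by representation.
The 1/3 is divided into 4 equal shares of 1/12 among Ramiro, Valentina, Mateo, Pilar.
Ramiro is living and takes 1/12.
Valentina predeceased; the 1/12 allotted to Valentina's branch passes to Valentina's issue by representation.
The 1/12 is divided into 3 equal shares of 1/36 among Yago, Fernando, Graciela.
Yago is living and takes 1/36.
Fernando is living and takes 1/36.
Graciela is living and takes 1/36.
Mateo is living and takes 1/12.
Pilar is living and takes 1/12.

Elena 1/9; Fernando 1/36; Graciela 1/36; Hugo 1/6; Joaquin 1/6; Mateo 1/12; Pilar 1/12; Ramiro 1/12; Ursula 1/9; Ximena 1/9; Yago 1/36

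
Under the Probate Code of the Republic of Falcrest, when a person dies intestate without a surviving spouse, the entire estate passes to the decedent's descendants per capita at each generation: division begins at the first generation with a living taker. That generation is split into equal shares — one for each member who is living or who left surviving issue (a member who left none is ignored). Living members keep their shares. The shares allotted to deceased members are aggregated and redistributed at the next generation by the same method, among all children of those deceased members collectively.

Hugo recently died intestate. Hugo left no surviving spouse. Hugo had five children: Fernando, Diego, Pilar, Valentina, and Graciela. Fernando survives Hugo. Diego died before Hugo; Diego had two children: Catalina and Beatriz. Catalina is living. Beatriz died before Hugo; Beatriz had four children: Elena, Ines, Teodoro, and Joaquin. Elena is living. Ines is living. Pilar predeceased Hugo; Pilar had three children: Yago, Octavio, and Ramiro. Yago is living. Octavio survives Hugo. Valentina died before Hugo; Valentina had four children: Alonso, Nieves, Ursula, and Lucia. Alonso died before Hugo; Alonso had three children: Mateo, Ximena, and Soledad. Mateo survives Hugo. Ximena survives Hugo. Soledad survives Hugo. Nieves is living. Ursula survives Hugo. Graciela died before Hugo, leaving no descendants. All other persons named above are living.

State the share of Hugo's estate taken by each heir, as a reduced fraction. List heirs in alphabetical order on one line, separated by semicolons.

There is no surviving spouse, so the entire estate passes to Hugo's descendants per capita at each generation.
At generation 1 (Fernando, Diego, Pilar, Valentina) there are 4 shares of (1)/4 = 1/4 each.
Living: Fernando — each takes 1/4.
Deceased: Diego, Pilar, and Valentina. Their combined 3/4 is pooled and carried to generation 2.
At generation 2 (Catalina, Beatriz, Yago, Octavio, Ramiro, Alonso, Nieves, Ursula, Lucia) there are 9 shares of (3/4)/9 = 1/12 each.
Living: Catalina, Yago, Octavio, Ramiro, Nieves, Ursula, and Lucia — each takes 1/12.
Deceased: Beatriz and Alonso. Their combined 1/6 is pooled and carried to generation 3.
At generation 3 (Elena, Ines, Teodoro, Joaquin, Mateo, Ximena, Soledad) there are 7 shares of (1/6)/7 = 1/42 each.
Living: Elena, Ines, Teodoro, Joaquin, Mateo, Ximena, and Soledad — each takes 1/42.

Catalina 1/12; Elena 1/42; Fernando 1/4; Ines 1/42; Joaquin 1/42; Lucia 1/12; Mateo 1/42; Nieves 1/12; Octavio 1/12; Ramiro 1/12; Soledad 1/42; Teodoro 1/42; Ursula 1/12; Ximena 1/42; Yago 1/12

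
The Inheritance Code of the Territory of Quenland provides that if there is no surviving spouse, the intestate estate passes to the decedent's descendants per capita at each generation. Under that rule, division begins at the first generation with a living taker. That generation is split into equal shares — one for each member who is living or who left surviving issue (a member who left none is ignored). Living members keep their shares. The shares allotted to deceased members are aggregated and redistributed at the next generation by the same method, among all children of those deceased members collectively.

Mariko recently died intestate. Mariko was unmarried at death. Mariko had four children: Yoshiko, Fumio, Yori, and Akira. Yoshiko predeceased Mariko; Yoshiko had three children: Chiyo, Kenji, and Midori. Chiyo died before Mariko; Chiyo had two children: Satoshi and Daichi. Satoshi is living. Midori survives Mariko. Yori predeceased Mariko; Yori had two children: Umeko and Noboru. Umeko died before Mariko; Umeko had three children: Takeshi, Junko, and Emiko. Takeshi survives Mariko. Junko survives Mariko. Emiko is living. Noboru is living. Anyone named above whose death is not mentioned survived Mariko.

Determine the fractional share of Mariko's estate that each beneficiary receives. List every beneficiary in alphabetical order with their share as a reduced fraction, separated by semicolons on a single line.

Akira 1/4; Daichi 1/25; Emiko 1/25; Fumio 1/4; Junko 1/25; Kenji 1/10; Midori 1/10; Noboru 1/10; Satoshi 1/25; Takeshi 1/25

There is no surviving spouse, so the entire estate passes to Mariko's descendants per capita at each generation.
At generation 1 (Yoshiko, Fumio, Yori, Akira) there are 4 shares of (1)/4 = 1/4 each.
Living: Fumio and Akira — each takes 1/4.
Deceased: Yoshiko and Yori. Their combined 1/2 is pooled and carried to generation 2.
At generation 2 (Chiyo, Kenji, Midori, Umeko, Noboru) there are 5 shares of (1/2)/5 = 1/10 each.
Living: Kenji, Midori, and Noboru — each takes 1/10.
Deceased: Chiyo and Umeko. Their combined 1/5 is pooled and carried to generation 3.
At generation 3 (Satoshi, Daichi, Takeshi, Junko, Emiko) there are 5 shares of (1/5)/5 = 1/25 each.
Living: Satoshi, Daichi, Takeshi, Junko, and Emiko — each takes 1/25.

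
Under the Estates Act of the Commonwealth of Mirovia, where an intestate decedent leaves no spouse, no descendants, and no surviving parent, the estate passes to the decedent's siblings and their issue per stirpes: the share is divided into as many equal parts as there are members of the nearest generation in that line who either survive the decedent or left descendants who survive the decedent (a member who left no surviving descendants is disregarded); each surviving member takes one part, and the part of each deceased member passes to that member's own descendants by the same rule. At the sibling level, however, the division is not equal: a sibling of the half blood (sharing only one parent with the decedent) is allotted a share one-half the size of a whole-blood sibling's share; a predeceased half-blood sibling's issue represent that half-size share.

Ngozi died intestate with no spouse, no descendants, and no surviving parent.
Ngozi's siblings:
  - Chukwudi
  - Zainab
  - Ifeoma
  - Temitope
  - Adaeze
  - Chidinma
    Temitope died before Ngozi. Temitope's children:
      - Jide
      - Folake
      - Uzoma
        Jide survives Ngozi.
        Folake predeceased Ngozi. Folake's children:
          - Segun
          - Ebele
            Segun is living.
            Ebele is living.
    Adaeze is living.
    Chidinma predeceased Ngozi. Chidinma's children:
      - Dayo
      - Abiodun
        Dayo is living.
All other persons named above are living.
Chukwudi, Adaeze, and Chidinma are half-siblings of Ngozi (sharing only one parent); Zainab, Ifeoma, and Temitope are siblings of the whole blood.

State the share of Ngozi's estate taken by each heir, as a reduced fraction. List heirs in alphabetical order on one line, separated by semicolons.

No spouse, descendants, or parent survives, so the estate passes to Ngozi's siblings per stirpes.
Half-blood siblings count for one-half the weight of whole-blood siblings at the initial division.
Dividing 1 in proportion to weights (total weight 9/2): Chukwudi (weight 1/2) → 1/9; Zainab (weight 1) → 2/9; Ifeoma (weight 1) → 2/9; Temitope (weight 1) → 2/9; Adaeze (weight 1/2) → 1/9; Chidinma (weight 1/2) → 1/9.
Chukwudi is living and takes 1/9.
Zainab is living and takes 2/9.
Ifeoma is living and takes 2/9.
Temitope predeceased; the 2/9 allotted to Temitope's branch passes to Temitope's issue by representation.
The 2/9 is divided into 3 equal shares of 2/27 among Jide, Folake, Uzoma.
Jide is living and takes 2/27.
Folake predeceased; the 2/27 allotted to Folake's branch passes to Folake's issue by representation.
The 2/27 is divided into 2 equal shares of 1/27 among Segun, Ebele.
Segun is living and takes 1/27.
Ebele is living and takes 1/27.
Uzoma is living and takes 2/27.
Adaeze is living and takes 1/9.
Chidinma predeceased; the 1/9 allotted to Chidinma's branch passes to Chidinma's issue by representation.
The 1/9 is divided into 2 equal shares of 1/18 among Dayo, Abiodun.
Dayo is living and takes 1/18.
Abiodun is living and takes 1/18.

Abiodun 1/18; Adaeze 1/9; Chukwudi 1/9; Dayo 1/18; Ebele 1/27; Ifeoma 2/9; Jide 2/27; Segun 1/27; Uzoma 2/27; Zainab 2/9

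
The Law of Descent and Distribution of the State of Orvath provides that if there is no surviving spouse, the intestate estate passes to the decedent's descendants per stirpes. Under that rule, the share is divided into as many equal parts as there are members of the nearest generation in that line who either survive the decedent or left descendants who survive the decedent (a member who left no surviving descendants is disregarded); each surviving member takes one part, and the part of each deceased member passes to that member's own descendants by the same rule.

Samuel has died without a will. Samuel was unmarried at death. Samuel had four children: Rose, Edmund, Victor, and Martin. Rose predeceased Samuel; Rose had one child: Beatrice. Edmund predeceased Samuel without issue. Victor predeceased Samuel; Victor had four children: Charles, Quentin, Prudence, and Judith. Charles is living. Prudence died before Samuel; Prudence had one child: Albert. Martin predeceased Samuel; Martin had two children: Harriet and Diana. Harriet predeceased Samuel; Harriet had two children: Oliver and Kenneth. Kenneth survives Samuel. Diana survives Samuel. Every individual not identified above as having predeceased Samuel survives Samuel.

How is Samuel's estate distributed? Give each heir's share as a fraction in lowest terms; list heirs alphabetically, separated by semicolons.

There is no surviving spouse, so the entire estate passes to Samuel's descendants per stirpes.
Edmund left no surviving issue, so that branch lapses and is disregarded.
The estate is divided into 3 equal shares of 1/3 among Rose, Victor, Martin.
Rose predeceased; the 1/3 allotted to Rose's branch passes to Rose's issue by representation.
Beatrice is the sole taker at this level and receives the full 1/3.
Victor predeceased; the 1/3 allotted to Victor's branch passes to Victor's issue by representation.
The 1/3 is divided into 4 equal shares of 1/12 among Charles, Quentin, Prudence, Judith.
Charles is living and takes 1/12.
Quentin is living and takes 1/12.
Prudence predeceased; the 1/12 allotted to Prudence's branch passes to Prudence's issue by representation.
Albert is the sole taker at this level and receives the full 1/12.
Judith is living and takes 1/12.
Martin predeceased; the 1/3 allotted to Martin's branch passes to Martin's issue by representation.
The 1/3 is divided into 2 equal shares of 1/6 among Harriet, Diana.
Harriet predeceased; the 1/6 allotted to Harriet's branch passes to Harriet's issue by representation.
The 1/6 is divided into 2 equal shares of 1/12 among Oliver, Kenneth.
Oliver is living and takes 1/12.
Kenneth is living and takes 1/12.
Diana is living and takes 1/6.

Albert 1/12; Beatrice 1/3; Charles 1/12; Diana 1/6; Judith 1/12; Kenneth 1/12; Oliver 1/12; Quentin 1/12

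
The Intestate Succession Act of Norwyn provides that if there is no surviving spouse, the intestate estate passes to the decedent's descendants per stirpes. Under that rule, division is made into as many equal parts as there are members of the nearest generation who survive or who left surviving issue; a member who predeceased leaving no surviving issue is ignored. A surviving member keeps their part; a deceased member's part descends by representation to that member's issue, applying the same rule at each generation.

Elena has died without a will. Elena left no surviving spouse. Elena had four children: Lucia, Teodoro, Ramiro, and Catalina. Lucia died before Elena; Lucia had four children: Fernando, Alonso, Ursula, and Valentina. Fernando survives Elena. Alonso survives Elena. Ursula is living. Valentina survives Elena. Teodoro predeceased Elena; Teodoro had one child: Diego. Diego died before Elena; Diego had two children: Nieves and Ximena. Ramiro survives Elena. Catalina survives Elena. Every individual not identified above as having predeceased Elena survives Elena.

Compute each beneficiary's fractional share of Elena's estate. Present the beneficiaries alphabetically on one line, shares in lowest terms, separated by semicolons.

Alonso 1/16; Catalina 1/4; Fernando 1/16; Nieves 1/8; Ramiro 1/4; Ursula 1/16; Valentina 1/16; Ximena 1/8

There is no surviving spouse, so the entire estate passes to Elena's descendants per stirpes.
The estate is divided into 4 equal shares of 1/4 among Lucia, Teodoro, Ramiro, Catalina.
Lucia predeceased; the 1/4 allotted to Lucia's branch passes to Lucia's issue by representation.
The 1/4 is divided into 4 equal shares of 1/16 among Fernando, Alonso, Ursula, Valentina.
Fernando is living and takes 1/16.
Alonso is living and takes 1/16.
Ursula is living and takes 1/16.
Valentina is living and takes 1/16.
Teodoro predeceased; the 1/4 allotted to Teodoro's branch passes to Teodoro's issue by representation.
Diego's line is the sole branch at this level, so the full 1/4 passes to Diego's issue by representation.
The 1/4 is divided into 2 equal shares of 1/8 among Nieves, Ximena.
Nieves is living and takes 1/8.
Ximena is living and takes 1/8.
Ramiro is living and takes 1/4.
Catalina is living and takes 1/4.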